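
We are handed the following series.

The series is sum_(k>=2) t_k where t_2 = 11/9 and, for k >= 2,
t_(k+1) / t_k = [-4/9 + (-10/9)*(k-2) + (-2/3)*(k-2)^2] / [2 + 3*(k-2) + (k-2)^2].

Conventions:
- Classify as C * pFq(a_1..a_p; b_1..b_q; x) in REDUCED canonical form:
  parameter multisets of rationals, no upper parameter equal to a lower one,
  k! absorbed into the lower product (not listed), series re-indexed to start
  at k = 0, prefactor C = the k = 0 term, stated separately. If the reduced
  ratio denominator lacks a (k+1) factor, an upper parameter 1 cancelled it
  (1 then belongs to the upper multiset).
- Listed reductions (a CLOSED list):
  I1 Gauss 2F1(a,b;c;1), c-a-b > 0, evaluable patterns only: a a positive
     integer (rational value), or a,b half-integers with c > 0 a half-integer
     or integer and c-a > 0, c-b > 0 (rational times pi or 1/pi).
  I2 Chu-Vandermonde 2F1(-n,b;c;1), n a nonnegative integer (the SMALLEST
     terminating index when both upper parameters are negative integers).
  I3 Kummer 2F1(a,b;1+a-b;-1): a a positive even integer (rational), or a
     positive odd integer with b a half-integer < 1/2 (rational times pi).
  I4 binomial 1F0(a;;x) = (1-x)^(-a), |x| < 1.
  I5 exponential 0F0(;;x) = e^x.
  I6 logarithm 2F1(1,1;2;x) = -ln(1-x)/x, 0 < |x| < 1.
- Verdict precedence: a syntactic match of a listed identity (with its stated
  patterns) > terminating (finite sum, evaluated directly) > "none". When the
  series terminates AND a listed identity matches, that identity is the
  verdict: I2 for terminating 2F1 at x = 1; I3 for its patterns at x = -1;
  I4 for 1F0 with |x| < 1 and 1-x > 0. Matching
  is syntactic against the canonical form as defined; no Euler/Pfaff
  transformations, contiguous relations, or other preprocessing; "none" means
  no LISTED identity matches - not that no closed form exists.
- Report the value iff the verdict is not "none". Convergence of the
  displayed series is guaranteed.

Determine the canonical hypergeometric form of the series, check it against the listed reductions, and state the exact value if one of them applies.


Prefactor 11/9, argument -2/3: 2F1 with upper {2/3, 1} over lower {2}. Verdict: none. No listed pattern accepts 2F1(2/3, 1; 2; -2/3).

The tell: with t_0 = 11/9, the expanded ratio factors over Q; C = 11/9, x = -2/3, roots give parameters.
Term ratio: r(k) = (-2/3) * (k+2/3) (k+1) / [(k+2) (k+1)] - poly over poly, x = (-2/3) from leading terms; C = 11/9 at k = 0.


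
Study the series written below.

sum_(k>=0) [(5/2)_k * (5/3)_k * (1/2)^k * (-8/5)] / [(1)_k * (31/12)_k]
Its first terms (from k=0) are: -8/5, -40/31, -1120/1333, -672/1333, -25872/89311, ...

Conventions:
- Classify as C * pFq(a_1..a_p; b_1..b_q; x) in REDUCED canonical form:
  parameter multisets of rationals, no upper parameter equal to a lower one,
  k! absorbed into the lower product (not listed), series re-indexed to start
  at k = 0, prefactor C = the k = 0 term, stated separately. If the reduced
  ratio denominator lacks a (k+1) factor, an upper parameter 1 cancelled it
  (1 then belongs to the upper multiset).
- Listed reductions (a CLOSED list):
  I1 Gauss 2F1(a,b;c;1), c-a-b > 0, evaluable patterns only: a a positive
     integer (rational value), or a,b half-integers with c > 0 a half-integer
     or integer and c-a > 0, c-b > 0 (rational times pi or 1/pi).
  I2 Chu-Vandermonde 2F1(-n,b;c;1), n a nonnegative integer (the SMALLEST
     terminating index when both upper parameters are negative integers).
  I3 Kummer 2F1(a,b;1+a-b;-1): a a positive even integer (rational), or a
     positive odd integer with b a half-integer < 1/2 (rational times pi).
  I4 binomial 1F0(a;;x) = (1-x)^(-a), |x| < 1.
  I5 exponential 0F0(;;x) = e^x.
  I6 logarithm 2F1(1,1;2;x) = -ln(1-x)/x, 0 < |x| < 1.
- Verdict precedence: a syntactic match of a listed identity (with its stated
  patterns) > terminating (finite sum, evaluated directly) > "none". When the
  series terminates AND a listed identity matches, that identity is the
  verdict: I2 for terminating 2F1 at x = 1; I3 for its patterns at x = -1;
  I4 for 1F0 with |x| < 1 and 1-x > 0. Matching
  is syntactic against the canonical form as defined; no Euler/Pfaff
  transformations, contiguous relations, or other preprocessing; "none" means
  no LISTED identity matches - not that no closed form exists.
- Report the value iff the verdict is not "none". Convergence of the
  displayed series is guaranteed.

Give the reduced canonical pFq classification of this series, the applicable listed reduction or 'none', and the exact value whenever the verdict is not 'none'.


The series (x = 1/2) is 2F1: upper {5/3, 5/2}, lower {31/12}, prefactor -8/5. Verdict: no listed reduction: x = 1/2 and upper {5/3, 5/2} fail every I1-I6 pattern.

First insight: t_0 = -8/5 here, and (1)_k (C = -8/5, x = 1/2) is k! itself.
Term ratio: r(k) = (1/2) * (k+5/3) (k+5/2) / [(k+31/12) (k+1)] - poly over poly, x = (1/2) from leading terms; C = -8/5 at k = 0.


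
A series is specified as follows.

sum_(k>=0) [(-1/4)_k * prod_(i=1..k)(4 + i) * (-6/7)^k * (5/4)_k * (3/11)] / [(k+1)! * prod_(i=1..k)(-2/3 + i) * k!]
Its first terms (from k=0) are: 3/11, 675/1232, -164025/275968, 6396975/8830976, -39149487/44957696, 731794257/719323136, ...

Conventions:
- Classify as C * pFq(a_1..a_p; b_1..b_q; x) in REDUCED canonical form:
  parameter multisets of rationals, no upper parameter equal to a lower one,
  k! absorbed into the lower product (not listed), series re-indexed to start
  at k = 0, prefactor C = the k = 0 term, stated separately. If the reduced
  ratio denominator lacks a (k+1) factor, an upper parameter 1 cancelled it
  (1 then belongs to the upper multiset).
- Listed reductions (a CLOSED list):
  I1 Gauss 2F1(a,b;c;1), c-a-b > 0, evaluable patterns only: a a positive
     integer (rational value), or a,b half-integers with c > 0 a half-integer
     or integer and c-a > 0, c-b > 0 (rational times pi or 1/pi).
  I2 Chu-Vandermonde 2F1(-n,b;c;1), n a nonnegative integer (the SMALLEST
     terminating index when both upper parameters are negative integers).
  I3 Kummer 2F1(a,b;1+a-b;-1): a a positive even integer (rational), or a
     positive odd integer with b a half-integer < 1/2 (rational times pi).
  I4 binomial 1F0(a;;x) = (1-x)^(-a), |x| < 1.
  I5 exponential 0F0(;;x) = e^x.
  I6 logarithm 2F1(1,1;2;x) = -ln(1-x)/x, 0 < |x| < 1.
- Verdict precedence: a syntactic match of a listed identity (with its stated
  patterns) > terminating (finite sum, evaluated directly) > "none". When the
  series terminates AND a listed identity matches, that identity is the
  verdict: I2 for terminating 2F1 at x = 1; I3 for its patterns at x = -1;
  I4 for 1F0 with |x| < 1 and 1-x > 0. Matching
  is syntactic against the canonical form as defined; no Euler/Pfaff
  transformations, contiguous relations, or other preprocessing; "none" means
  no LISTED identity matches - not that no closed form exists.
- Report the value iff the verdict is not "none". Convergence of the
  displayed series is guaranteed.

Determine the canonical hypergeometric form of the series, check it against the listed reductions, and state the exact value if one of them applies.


With C = 3/11: the canonical form is 3F2(-1/4, 5/4, 5; 1/3, 2; -6/7). Verdict: none here - no I1-I6 shape fits x = -6/7 with lower {1/3, 2}.

Structural cue: with t_0 = 3/11, the lower running product (C = 3/11) is a rising factorial.
Consecutive-term ratio: r(k) = (-6/7) * (k-1/4) (k+5/4) (k+5) / [(k+1/3) (k+2) (k+1)] - rational in k, leading ratio (-6/7); with t_0 = 3/11, classification follows.


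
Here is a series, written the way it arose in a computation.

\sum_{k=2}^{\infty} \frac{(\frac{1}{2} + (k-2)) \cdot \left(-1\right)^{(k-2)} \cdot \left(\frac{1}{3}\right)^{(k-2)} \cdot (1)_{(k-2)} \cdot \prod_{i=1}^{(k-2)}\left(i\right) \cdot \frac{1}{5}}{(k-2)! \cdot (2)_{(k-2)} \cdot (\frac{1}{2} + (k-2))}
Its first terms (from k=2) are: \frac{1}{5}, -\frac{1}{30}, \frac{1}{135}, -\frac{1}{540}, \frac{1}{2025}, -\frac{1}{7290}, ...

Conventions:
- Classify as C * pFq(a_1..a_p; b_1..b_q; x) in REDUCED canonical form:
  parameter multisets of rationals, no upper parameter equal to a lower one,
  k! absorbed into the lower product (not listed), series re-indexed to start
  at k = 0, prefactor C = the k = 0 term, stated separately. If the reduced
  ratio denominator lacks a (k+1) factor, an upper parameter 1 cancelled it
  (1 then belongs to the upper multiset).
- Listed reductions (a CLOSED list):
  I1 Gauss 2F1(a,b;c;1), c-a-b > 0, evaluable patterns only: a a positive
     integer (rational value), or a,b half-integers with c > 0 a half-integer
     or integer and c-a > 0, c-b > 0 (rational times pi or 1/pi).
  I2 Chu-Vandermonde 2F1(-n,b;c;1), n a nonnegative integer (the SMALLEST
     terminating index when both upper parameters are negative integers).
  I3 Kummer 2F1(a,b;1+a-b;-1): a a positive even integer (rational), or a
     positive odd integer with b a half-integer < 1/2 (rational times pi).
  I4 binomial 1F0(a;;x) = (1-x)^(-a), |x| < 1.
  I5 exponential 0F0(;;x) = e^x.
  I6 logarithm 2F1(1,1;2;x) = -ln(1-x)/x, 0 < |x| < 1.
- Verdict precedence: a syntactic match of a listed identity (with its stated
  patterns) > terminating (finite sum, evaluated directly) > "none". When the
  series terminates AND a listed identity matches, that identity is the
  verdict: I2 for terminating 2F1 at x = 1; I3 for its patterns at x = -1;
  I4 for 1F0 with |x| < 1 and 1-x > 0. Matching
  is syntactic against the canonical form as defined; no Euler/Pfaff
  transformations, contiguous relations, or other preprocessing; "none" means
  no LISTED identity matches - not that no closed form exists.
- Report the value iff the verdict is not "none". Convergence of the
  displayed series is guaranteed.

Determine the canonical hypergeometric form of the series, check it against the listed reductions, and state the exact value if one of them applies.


Classification (C = \frac{1}{5}): 2F1 with upper {1, 1}, lower {2}, argument x = -\frac{1}{3}. Verdict at x = -\frac{1}{3}: the I6 logarithm reduction matches (the logarithm: parameters (1,1;2), x = -\frac{1}{3}). Hence: \frac{3}{5} \cdot \ln\left(\frac{4}{3}\right).

Structural cue: from the first term \frac{1}{5}: the (-1)^k factor (C = 1/5, x = -1/3) folds into the argument's sign.
Term ratio: r(k) = -\frac{1}{3} * (k+1) (k+1) / [(k+2) (k+1)] - poly over poly, x = -\frac{1}{3} from leading terms; C = \frac{1}{5} at k = 0.


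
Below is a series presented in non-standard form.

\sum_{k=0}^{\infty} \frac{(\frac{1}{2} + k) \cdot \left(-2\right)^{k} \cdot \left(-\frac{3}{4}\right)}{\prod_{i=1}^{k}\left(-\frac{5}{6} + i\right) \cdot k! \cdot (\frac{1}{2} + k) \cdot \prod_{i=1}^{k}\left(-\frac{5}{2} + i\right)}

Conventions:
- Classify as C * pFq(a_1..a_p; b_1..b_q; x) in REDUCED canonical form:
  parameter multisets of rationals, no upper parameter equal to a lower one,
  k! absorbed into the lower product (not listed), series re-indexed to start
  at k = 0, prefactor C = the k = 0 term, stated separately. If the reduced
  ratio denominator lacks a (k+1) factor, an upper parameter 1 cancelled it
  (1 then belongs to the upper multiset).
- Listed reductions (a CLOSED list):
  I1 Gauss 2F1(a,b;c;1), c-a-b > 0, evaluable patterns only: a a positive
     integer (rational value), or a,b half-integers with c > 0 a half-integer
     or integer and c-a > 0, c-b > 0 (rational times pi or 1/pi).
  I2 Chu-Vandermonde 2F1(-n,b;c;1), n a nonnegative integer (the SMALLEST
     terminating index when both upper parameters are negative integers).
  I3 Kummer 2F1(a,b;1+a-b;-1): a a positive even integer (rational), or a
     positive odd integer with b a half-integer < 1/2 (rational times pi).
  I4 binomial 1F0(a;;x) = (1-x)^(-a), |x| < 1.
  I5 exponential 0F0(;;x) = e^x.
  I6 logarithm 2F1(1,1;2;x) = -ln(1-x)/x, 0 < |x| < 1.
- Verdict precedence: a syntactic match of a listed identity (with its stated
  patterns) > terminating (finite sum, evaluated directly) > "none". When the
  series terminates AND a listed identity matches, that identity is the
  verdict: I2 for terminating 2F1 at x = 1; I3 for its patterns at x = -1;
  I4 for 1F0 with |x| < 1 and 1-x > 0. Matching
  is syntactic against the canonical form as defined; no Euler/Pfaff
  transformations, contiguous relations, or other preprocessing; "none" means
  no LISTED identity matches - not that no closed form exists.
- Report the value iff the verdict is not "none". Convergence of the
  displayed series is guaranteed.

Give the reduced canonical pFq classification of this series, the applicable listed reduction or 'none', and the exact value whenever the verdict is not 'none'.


Reduced: x = -2, 0F2, upper = {-}, lower = {-\frac{3}{2}, \frac{1}{6}}, C = -\frac{3}{4}. Verdict: none. A 0F2 with upper {-} fits none of I1-I6 at x = -2; the sum runs forever.

Structural cue: t_0 being -\frac{3}{4}, the lower running product (C = -3/4, x = -2) is a rising factorial.
Step ratio: r(k) = -2 * 1 / [(k-\frac{3}{2}) (k+\frac{1}{6}) (k+1)] - poly over poly, x = -2 from leading terms; C = -\frac{3}{4} at k = 0.


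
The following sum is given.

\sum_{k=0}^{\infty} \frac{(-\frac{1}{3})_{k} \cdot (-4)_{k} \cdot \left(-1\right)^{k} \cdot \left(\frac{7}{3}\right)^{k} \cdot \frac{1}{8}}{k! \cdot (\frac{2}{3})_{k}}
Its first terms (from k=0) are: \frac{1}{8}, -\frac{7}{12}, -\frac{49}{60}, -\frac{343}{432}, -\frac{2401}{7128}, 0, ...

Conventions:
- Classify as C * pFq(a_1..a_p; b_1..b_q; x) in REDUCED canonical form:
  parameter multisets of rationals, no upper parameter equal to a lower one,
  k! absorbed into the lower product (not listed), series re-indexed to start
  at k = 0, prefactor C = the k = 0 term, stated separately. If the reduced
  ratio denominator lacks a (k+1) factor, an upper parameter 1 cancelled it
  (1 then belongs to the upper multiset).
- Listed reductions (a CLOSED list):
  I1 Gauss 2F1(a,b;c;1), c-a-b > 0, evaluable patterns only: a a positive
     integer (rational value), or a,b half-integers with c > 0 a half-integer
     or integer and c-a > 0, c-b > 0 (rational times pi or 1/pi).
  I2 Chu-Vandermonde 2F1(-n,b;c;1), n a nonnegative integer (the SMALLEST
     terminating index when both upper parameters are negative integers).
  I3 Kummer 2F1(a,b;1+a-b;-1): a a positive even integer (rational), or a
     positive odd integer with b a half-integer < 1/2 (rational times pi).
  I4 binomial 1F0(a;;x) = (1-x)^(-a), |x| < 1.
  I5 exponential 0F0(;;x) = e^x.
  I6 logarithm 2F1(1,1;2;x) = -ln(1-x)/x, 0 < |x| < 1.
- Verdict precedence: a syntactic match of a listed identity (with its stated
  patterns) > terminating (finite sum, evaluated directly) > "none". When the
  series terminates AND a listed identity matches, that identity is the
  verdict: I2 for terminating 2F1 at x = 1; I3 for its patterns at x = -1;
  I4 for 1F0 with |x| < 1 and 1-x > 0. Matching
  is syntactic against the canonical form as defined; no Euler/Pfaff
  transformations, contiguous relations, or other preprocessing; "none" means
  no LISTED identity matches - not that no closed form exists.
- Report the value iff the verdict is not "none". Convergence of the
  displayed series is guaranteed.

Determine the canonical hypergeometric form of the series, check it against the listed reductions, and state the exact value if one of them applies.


x = -\frac{7}{3} here; the reduced form reads 2F1, upper {-4, -\frac{1}{3}}, lower {\frac{2}{3}}, C = \frac{1}{8}. Verdict: terminating. With -4 upstairs the series is a 5-term polynomial sum; evaluated term by term. Value: -\frac{171487}{71280}.

Structural cue: with t_0 = \frac{1}{8}, the (-1)^k factor (C = 1/8, x = -7/3) folds into the argument's sign.
Consecutive-term ratio: r(k) = -\frac{7}{3} * (k-4) (k-\frac{1}{3}) / [(k+\frac{2}{3}) (k+1)] - rational in k, leading ratio -\frac{7}{3}; with t_0 = \frac{1}{8}, classification follows.


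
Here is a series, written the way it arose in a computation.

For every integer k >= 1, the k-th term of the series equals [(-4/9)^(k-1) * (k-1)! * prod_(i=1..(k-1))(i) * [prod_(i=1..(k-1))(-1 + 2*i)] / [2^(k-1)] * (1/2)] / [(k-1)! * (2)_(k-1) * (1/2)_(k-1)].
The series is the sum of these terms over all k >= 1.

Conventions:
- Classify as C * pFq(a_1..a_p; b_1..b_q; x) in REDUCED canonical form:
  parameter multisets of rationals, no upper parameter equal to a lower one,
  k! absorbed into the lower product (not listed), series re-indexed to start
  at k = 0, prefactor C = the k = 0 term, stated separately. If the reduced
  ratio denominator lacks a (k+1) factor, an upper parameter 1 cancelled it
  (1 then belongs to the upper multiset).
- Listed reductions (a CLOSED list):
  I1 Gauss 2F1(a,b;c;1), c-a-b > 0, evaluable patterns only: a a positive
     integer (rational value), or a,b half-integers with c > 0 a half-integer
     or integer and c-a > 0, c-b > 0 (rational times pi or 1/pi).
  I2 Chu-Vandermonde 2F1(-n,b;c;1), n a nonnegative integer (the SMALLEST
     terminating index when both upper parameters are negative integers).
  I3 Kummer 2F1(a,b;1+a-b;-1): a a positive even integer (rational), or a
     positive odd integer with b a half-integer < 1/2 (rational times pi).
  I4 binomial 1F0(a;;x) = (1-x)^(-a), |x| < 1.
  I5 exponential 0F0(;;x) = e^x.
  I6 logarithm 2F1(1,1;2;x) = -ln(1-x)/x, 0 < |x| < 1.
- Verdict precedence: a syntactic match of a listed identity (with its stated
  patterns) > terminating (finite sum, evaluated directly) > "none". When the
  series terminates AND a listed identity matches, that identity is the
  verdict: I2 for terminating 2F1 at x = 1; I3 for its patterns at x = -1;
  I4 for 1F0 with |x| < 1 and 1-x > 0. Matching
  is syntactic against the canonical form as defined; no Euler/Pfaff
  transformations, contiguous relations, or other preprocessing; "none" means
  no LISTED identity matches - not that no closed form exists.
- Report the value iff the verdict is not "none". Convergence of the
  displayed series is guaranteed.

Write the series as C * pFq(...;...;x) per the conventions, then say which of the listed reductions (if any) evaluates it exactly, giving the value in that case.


The series (x = -4/9) is 2F1: upper {1, 1}, lower {2}, prefactor 1/2. Verdict: the logarithmic series (I6) matches (the logarithm: parameters (1,1;2), x = -4/9). Hence: (9/8) * ln(13/9).

First insight: x = (-4/9) and the running product (prefactor 1/2) telescopes to a rising factorial.
Step ratio: r(k) = (-4/9) * (k+1) (k+1) / [(k+2) (k+1)] ; factor over Q: parameters, x = (-4/9), and C = 1/2.


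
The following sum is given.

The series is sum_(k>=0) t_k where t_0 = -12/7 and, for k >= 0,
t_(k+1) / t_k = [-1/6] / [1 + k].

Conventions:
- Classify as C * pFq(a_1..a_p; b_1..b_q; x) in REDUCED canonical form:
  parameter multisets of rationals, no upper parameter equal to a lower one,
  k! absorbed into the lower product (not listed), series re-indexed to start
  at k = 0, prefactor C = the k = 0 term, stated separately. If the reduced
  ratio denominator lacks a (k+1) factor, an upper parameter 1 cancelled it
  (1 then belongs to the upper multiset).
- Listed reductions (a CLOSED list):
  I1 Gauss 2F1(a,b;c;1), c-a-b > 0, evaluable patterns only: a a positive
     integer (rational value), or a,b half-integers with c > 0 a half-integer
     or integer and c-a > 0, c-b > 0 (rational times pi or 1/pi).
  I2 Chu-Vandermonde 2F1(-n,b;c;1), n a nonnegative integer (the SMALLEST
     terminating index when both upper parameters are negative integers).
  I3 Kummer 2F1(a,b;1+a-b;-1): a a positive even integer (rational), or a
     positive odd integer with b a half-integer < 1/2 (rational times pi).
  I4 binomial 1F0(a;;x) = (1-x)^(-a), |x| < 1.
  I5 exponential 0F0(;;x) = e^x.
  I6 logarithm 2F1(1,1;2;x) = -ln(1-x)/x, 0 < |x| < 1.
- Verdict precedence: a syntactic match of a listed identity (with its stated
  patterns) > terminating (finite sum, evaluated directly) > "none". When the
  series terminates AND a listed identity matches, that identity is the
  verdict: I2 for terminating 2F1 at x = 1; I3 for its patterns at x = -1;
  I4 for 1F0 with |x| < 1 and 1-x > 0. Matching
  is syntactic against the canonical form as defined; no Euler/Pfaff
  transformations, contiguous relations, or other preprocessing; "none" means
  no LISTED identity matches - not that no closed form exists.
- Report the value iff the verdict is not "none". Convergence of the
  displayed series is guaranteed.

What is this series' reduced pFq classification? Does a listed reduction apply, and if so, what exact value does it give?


With C = -12/7: the canonical form is 0F0(-; -; -1/6). Verdict: this is exponential (I5) (the 0F0 exponential series at x = -1/6). Value: (-12/7) * e^(-1/6).

Key step: from the first term -12/7: the expanded ratio factors over Q; C = -12/7, roots give parameters.
Consecutive-term ratio: r(k) = (-1/6) * 1 / [(k+1)] - poly over poly, x = (-1/6) from leading terms; C = -12/7 at k = 0.


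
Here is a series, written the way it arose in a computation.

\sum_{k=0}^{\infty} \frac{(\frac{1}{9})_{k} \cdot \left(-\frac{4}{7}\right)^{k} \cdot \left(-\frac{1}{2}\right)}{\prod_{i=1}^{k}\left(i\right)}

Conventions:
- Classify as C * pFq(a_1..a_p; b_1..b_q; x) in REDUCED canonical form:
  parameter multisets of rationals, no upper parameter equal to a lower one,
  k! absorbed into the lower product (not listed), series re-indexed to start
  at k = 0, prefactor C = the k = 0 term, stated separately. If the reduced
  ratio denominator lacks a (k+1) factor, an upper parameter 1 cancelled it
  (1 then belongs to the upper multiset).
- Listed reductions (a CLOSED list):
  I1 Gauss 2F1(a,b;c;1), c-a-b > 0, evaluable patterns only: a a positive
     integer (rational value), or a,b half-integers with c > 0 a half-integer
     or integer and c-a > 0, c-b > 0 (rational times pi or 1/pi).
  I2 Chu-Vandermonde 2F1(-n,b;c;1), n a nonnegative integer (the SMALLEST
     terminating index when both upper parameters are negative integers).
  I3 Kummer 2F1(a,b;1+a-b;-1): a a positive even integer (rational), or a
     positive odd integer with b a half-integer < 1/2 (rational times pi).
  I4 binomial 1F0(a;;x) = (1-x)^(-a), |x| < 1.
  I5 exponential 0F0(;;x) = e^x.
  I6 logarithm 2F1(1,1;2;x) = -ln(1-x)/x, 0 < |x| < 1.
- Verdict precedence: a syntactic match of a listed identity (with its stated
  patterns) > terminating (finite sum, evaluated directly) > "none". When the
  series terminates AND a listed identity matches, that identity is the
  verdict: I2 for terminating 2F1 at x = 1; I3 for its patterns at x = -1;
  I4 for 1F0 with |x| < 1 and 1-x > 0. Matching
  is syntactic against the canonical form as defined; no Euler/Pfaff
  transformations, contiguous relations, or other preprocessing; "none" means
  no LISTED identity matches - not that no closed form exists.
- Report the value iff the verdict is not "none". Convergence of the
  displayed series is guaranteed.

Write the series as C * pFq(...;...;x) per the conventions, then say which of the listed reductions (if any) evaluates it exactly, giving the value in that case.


Prefactor -\frac{1}{2}, argument -\frac{4}{7}: 1F0 with upper {\frac{1}{9}} over lower {-}. Verdict at x = -\frac{4}{7}: the I4 binomial reduction matches (the 1F0 binomial series: exponent -1/9, x = -\frac{4}{7}). Sum: \left(-\frac{1}{2}\right) \cdot \left(\frac{11}{7}\right)^{-\frac{1}{9}}.

Key step: from the first term -\frac{1}{2}: the product of the first k integers (prefactor -1/2) is k!.
Term ratio: r(k) = -\frac{4}{7} * (k+\frac{1}{9}) / [(k+1)] ; factor over Q: parameters, x = -\frac{4}{7}, and C = -\frac{1}{2}.


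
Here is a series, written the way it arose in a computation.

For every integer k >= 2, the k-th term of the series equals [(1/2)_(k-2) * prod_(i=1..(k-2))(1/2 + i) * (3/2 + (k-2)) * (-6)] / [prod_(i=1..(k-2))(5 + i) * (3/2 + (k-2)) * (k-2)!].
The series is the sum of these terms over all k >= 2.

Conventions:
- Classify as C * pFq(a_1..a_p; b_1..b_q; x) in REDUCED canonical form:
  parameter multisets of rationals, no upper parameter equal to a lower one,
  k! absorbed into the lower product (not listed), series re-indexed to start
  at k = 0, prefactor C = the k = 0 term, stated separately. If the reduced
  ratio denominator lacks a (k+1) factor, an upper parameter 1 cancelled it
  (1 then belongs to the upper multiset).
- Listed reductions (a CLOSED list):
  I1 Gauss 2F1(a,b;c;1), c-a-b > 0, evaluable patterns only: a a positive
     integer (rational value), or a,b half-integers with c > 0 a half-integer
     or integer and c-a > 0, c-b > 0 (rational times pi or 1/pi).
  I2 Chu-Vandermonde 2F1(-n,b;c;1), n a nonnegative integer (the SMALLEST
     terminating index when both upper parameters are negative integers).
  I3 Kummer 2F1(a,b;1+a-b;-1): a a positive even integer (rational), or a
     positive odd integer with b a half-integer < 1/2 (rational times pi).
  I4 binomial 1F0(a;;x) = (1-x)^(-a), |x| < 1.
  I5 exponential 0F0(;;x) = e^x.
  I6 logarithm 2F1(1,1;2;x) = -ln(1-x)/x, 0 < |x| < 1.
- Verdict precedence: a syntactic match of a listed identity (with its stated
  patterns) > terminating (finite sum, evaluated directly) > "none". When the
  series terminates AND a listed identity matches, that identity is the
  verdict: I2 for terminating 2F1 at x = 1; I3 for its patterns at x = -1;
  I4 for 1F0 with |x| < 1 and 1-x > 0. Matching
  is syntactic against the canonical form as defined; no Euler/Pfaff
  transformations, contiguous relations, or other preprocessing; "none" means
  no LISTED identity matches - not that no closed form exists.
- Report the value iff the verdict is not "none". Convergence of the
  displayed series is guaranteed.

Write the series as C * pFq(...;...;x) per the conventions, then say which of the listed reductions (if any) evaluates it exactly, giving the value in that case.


The tell: from the first term -6: the lower running product (C = -6, x = 1) is a rising factorial.
Term ratio: r(k) = 1 * (k+1/2) (k+3/2) / [(k+6) (k+1)] ; factor over Q: parameters, x = 1, and C = -6.

With C = -6: the canonical form is 2F1(1/2, 3/2; 6; 1). Verdict: the half-integer Gauss pattern (I1) matches (x = 1; upper {1/2, 3/2} half-integers, c = 6 in the evaluable pattern). Value: (-16384/735) / pi.


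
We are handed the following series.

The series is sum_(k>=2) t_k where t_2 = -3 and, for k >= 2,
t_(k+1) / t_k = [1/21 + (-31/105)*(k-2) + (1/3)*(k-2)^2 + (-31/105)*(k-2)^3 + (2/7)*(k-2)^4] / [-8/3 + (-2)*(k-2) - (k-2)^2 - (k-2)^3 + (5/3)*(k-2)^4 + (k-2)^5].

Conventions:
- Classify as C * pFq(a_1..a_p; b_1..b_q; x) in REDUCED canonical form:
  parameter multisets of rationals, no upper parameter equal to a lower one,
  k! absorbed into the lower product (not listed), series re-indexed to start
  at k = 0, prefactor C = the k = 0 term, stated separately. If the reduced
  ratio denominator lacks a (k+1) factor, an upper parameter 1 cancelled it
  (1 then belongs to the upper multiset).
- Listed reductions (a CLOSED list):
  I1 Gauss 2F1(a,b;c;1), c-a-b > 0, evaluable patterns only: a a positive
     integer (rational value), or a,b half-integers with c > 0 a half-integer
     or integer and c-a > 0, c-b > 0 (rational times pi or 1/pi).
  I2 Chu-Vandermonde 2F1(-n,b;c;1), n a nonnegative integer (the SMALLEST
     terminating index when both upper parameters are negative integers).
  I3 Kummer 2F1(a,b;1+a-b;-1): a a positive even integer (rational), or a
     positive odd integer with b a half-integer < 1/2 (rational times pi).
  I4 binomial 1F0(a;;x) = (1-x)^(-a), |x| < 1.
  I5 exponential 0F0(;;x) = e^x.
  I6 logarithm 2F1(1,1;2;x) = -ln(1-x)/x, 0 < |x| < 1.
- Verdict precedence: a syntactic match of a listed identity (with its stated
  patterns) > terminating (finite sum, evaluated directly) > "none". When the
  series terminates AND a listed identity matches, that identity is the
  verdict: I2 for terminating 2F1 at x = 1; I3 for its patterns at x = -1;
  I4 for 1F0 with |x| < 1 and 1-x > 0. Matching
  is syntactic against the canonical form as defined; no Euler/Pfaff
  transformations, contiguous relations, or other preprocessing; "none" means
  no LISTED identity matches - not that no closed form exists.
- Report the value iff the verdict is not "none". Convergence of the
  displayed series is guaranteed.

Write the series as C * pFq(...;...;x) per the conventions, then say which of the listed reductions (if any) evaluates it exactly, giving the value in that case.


x = 2/7 here; the reduced form reads 2F2, upper {-5/6, -1/5}, lower {-4/3, 2}, C = -3. Verdict: none - at argument 2/7 the multisets {-5/6, -1/5} ; {-4/3, 2} match no listed identity.

Key observation: x = (2/7) and cancel k^2 + 1 from the displayed ratio first; then prefactor -3.
Adjacent-term ratio: r(k) = (2/7) * (k-5/6) (k-1/5) / [(k-4/3) (k+2) (k+1)] - poly over poly, x = (2/7) from leading terms; C = -3 at k = 0.


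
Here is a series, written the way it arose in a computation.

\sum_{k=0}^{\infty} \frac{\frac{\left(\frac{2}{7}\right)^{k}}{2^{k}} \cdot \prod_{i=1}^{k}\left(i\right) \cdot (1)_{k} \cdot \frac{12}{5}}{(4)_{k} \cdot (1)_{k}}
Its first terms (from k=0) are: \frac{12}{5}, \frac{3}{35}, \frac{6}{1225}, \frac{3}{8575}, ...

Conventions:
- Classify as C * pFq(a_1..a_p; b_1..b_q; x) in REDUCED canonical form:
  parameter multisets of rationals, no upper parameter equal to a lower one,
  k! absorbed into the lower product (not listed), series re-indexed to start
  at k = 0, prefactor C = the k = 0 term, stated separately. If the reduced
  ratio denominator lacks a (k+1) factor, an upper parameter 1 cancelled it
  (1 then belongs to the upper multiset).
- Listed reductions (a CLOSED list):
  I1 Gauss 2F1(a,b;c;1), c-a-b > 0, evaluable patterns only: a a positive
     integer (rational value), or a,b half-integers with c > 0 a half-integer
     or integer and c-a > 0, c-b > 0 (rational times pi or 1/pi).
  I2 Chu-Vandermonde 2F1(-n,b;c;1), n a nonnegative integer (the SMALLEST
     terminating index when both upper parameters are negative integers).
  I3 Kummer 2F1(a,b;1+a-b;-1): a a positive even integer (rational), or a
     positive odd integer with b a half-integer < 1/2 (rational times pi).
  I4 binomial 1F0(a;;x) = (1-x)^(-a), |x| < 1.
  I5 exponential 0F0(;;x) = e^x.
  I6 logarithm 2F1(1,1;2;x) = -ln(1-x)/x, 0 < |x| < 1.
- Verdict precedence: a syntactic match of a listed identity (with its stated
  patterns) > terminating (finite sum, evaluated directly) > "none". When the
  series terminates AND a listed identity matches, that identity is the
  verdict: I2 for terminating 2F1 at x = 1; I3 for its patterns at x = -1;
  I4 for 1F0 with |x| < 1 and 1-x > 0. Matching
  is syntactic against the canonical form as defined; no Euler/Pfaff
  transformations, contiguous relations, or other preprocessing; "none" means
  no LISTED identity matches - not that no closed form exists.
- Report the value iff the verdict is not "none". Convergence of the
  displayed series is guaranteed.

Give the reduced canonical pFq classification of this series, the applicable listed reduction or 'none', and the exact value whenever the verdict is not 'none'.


Classification (C = \frac{12}{5}): 2F1 with upper {1, 1}, lower {4}, argument x = \frac{1}{7}. Verdict: none (x = \frac{1}{7}): each listed identity misses the multisets {1, 1} ; {4}.

Key step: from the first term \frac{12}{5}: (1)_k (C = 12/5, x = 1/7) is k! itself.
Adjacent-term ratio: r(k) = \frac{1}{7} * (k+1) (k+1) / [(k+4) (k+1)] - rational in k. x = \frac{1}{7}; t_0 = \frac{12}{5}; negate the roots.


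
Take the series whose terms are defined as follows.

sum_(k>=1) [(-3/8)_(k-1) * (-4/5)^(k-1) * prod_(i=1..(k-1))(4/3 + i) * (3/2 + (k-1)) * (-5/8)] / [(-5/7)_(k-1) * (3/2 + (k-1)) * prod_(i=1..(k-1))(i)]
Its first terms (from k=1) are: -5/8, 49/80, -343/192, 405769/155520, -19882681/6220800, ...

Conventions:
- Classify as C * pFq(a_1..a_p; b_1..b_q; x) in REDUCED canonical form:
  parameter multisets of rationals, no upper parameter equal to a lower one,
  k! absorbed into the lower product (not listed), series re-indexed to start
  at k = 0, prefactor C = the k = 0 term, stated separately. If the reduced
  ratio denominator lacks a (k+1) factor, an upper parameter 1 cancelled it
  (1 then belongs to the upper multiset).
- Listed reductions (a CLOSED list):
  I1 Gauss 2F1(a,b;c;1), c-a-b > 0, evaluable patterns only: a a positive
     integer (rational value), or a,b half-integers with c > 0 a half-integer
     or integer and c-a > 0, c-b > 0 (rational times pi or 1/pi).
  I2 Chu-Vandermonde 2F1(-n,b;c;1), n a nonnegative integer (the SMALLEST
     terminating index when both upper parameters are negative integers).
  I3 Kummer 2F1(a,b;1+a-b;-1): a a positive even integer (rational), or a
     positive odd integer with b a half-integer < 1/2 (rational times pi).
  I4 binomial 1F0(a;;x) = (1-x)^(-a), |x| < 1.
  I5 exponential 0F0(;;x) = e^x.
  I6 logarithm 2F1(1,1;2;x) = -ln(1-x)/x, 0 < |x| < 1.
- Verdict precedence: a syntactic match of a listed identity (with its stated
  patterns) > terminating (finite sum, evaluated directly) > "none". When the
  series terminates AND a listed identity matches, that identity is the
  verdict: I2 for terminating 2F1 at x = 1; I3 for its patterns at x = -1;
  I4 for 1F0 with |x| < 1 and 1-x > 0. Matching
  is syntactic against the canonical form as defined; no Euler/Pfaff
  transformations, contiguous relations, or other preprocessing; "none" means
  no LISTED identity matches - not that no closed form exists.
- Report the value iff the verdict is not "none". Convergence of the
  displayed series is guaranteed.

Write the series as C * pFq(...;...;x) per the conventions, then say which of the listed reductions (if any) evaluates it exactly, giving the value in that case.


At argument -4/5: a 2F1 with upper {-3/8, 7/3}, lower {-5/7}, scaled by C = -5/8. Verdict: none (x = -4/5): each listed identity misses the multisets {-3/8, 7/3} ; {-5/7}.

The tell: x = (-4/5) and the product of the first k integers (C = -5/8) is k!.
Term ratio: r(k) = (-4/5) * (k-3/8) (k+7/3) / [(k-5/7) (k+1)] - rational; roots negated = parameters, x = (-4/5), C = -5/8.


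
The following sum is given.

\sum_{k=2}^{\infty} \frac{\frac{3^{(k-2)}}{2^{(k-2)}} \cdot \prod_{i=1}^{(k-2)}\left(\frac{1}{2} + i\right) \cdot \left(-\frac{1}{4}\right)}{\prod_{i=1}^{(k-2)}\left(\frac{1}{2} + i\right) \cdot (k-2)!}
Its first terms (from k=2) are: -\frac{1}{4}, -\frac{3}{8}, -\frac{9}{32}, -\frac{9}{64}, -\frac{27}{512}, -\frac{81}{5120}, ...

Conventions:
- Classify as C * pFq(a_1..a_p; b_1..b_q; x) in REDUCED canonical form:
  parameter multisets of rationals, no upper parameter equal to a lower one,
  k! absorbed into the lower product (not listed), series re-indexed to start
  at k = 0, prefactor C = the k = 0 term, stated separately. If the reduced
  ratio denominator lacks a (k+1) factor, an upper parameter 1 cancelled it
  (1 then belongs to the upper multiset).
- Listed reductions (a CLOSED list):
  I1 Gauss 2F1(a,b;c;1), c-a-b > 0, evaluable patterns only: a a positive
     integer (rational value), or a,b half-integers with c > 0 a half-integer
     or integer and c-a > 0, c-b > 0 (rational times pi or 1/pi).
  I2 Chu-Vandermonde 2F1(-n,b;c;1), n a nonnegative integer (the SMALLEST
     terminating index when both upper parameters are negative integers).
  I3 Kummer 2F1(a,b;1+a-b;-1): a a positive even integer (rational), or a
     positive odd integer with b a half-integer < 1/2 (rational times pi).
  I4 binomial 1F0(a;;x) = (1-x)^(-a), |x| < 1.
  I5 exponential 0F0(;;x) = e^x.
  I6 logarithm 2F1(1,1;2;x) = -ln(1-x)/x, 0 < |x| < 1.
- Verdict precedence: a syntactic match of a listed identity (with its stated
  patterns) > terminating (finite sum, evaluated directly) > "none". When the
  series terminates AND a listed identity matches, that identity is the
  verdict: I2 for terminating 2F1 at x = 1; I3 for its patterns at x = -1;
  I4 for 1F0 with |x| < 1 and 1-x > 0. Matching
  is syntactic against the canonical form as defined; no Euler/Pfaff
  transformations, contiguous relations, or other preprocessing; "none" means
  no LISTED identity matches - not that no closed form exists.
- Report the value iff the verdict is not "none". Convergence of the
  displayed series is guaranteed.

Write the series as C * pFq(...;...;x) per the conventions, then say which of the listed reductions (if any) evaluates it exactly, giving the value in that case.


Reduced: x = \frac{3}{2}, 0F0, upper = {-}, lower = {-}, C = -\frac{1}{4}. Verdict: the exponential series (I5) applies (the 0F0 exponential series at x = \frac{3}{2}). Its exact value is \left(-\frac{1}{4}\right) \cdot e^{\frac{3}{2}}.

First insight: t_0 being -\frac{1}{4}, the running product (C = -1/4) telescopes to a rising factorial.
Adjacent-term ratio: r(k) = \frac{3}{2} * 1 / [(k+1)] - rational in k, leading ratio \frac{3}{2}; with t_0 = -\frac{1}{4}, classification follows.


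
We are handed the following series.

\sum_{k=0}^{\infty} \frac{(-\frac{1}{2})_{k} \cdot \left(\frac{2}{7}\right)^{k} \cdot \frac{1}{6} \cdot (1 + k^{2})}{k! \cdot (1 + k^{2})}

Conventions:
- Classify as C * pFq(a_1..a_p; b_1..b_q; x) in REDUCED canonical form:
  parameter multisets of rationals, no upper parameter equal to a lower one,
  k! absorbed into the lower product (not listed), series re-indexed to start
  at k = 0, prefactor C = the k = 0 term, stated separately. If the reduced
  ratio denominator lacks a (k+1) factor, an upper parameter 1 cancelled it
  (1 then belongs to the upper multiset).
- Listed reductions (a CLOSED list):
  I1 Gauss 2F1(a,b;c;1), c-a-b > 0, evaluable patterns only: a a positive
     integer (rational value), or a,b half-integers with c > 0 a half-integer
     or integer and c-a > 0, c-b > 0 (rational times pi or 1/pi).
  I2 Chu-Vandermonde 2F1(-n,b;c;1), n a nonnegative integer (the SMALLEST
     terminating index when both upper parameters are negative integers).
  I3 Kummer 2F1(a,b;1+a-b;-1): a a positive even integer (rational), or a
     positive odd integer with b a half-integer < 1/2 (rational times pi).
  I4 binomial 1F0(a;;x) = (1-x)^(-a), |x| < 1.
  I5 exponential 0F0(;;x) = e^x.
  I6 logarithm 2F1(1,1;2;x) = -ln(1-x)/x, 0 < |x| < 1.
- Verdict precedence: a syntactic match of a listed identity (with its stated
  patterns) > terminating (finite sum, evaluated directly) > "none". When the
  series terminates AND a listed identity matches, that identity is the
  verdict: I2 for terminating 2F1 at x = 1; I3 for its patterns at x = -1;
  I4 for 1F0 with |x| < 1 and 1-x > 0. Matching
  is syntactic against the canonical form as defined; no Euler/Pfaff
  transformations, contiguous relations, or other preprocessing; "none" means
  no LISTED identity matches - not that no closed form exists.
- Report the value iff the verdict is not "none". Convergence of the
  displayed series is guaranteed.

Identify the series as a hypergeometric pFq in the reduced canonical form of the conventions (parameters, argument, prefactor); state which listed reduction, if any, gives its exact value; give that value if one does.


First insight: t_0 being \frac{1}{6}, the factor k^2 + 1 cancels (top and bottom), leaving C = 1/6.
Term ratio: r(k) = \frac{2}{7} * (k-\frac{1}{2}) / [(k+1)] - rational; roots negated = parameters, x = \frac{2}{7}, C = \frac{1}{6}.

Canonical form: C = \frac{1}{6} times 1F0 with upper {-\frac{1}{2}}, lower {-}, x = \frac{2}{7}. Verdict: binomial (I4) fires (the 1F0 binomial series: exponent 1/2, x = \frac{2}{7}). Sum: \frac{1}{6} \cdot \left(\frac{5}{7}\right)^{\frac{1}{2}}.


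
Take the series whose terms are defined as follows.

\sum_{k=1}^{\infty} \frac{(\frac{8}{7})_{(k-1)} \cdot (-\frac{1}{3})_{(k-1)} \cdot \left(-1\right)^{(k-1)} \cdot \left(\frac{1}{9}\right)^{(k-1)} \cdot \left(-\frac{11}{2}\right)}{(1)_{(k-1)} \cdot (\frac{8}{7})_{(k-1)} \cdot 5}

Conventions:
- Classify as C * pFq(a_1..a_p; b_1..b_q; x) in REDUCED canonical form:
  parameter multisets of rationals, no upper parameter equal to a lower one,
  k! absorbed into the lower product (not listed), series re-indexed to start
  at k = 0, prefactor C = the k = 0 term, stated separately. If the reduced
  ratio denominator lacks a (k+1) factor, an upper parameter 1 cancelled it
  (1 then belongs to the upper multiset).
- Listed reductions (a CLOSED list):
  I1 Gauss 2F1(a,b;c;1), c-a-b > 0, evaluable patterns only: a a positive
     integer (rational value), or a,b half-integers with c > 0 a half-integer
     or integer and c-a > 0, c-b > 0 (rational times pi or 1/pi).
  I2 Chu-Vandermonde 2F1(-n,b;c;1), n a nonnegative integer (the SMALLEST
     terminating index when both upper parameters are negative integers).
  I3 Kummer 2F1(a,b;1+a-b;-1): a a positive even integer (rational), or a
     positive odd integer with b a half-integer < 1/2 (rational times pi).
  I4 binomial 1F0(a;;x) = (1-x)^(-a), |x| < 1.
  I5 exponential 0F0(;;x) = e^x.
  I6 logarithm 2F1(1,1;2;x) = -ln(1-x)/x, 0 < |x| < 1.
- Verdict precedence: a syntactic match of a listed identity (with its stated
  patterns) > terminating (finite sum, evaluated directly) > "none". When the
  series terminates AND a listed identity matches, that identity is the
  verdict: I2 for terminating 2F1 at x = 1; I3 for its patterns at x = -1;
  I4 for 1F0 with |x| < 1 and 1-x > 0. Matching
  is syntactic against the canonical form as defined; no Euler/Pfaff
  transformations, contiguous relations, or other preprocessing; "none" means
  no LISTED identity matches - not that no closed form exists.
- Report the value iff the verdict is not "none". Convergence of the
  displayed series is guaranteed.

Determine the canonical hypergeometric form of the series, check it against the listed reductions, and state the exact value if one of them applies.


Reduced: x = -\frac{1}{9}, 1F0, upper = {-\frac{1}{3}}, lower = {-}, C = -\frac{11}{10}. Verdict: binomial (I4) applies (the 1F0 binomial series: exponent 1/3, x = -\frac{1}{9}). Hence: \left(-\frac{11}{10}\right) \cdot \left(\frac{10}{9}\right)^{\frac{1}{3}}.

Structural cue: t_0 = -\frac{11}{10} here, and the parameter 8/7 appears in both the upper and lower lists and cancels.
Term ratio: r(k) = -\frac{1}{9} * (k-\frac{1}{3}) / [(k+1)] - poly over poly, x = -\frac{1}{9} from leading terms; C = -\frac{11}{10} at k = 0.
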